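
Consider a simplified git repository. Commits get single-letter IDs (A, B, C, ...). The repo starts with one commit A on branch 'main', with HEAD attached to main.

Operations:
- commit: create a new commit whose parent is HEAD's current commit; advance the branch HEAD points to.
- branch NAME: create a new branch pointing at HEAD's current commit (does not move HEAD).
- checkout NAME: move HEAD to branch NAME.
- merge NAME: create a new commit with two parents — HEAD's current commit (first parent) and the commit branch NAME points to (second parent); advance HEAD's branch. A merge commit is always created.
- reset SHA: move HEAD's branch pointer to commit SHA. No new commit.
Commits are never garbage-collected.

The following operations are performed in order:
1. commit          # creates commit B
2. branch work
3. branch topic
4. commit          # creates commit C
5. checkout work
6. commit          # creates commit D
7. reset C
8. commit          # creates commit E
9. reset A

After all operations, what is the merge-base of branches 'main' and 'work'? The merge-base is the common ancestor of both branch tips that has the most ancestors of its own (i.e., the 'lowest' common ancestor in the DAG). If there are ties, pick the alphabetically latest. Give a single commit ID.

After op 1 (commit): HEAD=main@B [main=B]
After op 2 (branch): HEAD=main@B [main=B work=B]
After op 3 (branch): HEAD=main@B [main=B topic=B work=B]
After op 4 (commit): HEAD=main@C [main=C topic=B work=B]
After op 5 (checkout): HEAD=work@B [main=C topic=B work=B]
After op 6 (commit): HEAD=work@D [main=C topic=B work=D]
After op 7 (reset): HEAD=work@C [main=C topic=B work=C]
After op 8 (commit): HEAD=work@E [main=C topic=B work=E]
After op 9 (reset): HEAD=work@A [main=C topic=B work=A]
ancestors(main=C): ['A', 'B', 'C']
ancestors(work=A): ['A']
common: ['A']

Answer: A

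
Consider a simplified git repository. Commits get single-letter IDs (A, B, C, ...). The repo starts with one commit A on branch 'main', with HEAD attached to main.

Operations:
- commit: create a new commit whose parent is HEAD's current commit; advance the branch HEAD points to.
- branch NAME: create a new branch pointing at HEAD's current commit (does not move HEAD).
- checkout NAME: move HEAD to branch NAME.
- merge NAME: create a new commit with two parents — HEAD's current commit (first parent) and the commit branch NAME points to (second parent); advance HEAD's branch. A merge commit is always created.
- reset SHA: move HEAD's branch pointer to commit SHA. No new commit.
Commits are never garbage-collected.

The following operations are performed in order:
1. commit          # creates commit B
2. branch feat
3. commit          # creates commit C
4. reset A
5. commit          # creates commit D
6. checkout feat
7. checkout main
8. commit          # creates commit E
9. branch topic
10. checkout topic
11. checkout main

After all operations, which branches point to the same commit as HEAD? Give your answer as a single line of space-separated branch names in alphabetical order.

Answer: main topic

Derivation:
After op 1 (commit): HEAD=main@B [main=B]
After op 2 (branch): HEAD=main@B [feat=B main=B]
After op 3 (commit): HEAD=main@C [feat=B main=C]
After op 4 (reset): HEAD=main@A [feat=B main=A]
After op 5 (commit): HEAD=main@D [feat=B main=D]
After op 6 (checkout): HEAD=feat@B [feat=B main=D]
After op 7 (checkout): HEAD=main@D [feat=B main=D]
After op 8 (commit): HEAD=main@E [feat=B main=E]
After op 9 (branch): HEAD=main@E [feat=B main=E topic=E]
After op 10 (checkout): HEAD=topic@E [feat=B main=E topic=E]
After op 11 (checkout): HEAD=main@E [feat=B main=E topic=E]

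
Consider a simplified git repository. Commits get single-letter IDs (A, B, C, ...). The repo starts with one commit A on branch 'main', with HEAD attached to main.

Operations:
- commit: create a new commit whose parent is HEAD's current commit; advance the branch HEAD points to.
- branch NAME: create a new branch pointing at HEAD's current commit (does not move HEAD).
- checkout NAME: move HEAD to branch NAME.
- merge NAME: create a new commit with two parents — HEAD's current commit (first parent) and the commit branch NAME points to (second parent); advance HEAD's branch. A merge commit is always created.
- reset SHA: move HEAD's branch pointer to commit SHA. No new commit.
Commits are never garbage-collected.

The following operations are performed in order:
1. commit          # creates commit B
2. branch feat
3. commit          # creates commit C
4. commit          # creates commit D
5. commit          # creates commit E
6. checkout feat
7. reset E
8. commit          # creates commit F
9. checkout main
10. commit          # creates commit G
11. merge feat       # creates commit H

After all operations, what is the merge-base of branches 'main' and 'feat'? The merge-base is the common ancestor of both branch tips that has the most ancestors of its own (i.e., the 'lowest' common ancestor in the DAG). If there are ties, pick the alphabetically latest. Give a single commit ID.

After op 1 (commit): HEAD=main@B [main=B]
After op 2 (branch): HEAD=main@B [feat=B main=B]
After op 3 (commit): HEAD=main@C [feat=B main=C]
After op 4 (commit): HEAD=main@D [feat=B main=D]
After op 5 (commit): HEAD=main@E [feat=B main=E]
After op 6 (checkout): HEAD=feat@B [feat=B main=E]
After op 7 (reset): HEAD=feat@E [feat=E main=E]
After op 8 (commit): HEAD=feat@F [feat=F main=E]
After op 9 (checkout): HEAD=main@E [feat=F main=E]
After op 10 (commit): HEAD=main@G [feat=F main=G]
After op 11 (merge): HEAD=main@H [feat=F main=H]
ancestors(main=H): ['A', 'B', 'C', 'D', 'E', 'F', 'G', 'H']
ancestors(feat=F): ['A', 'B', 'C', 'D', 'E', 'F']
common: ['A', 'B', 'C', 'D', 'E', 'F']

Answer: F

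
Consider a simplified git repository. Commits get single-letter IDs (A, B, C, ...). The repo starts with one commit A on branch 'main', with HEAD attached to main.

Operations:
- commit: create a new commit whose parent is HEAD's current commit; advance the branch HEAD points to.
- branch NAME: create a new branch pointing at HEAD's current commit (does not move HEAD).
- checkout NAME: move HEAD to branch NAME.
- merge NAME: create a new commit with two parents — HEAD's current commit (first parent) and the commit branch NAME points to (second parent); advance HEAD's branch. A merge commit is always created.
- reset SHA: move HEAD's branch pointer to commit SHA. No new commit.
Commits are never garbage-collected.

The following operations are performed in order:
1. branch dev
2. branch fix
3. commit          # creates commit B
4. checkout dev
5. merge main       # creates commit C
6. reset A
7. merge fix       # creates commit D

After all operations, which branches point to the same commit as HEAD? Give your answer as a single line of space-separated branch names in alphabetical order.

Answer: dev

Derivation:
After op 1 (branch): HEAD=main@A [dev=A main=A]
After op 2 (branch): HEAD=main@A [dev=A fix=A main=A]
After op 3 (commit): HEAD=main@B [dev=A fix=A main=B]
After op 4 (checkout): HEAD=dev@A [dev=A fix=A main=B]
After op 5 (merge): HEAD=dev@C [dev=C fix=A main=B]
After op 6 (reset): HEAD=dev@A [dev=A fix=A main=B]
After op 7 (merge): HEAD=dev@D [dev=D fix=A main=B]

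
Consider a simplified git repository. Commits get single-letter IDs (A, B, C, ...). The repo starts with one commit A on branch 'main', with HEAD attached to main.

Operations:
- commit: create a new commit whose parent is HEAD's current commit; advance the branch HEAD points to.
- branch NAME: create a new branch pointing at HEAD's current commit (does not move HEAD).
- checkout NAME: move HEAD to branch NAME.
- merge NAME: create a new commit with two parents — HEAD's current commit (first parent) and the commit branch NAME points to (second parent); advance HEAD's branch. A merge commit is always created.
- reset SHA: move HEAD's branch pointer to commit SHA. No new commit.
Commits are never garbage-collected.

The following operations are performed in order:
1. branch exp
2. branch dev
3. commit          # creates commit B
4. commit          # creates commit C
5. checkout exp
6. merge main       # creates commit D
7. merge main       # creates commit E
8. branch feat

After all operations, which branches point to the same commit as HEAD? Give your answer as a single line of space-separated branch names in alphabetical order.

After op 1 (branch): HEAD=main@A [exp=A main=A]
After op 2 (branch): HEAD=main@A [dev=A exp=A main=A]
After op 3 (commit): HEAD=main@B [dev=A exp=A main=B]
After op 4 (commit): HEAD=main@C [dev=A exp=A main=C]
After op 5 (checkout): HEAD=exp@A [dev=A exp=A main=C]
After op 6 (merge): HEAD=exp@D [dev=A exp=D main=C]
After op 7 (merge): HEAD=exp@E [dev=A exp=E main=C]
After op 8 (branch): HEAD=exp@E [dev=A exp=E feat=E main=C]

Answer: exp feat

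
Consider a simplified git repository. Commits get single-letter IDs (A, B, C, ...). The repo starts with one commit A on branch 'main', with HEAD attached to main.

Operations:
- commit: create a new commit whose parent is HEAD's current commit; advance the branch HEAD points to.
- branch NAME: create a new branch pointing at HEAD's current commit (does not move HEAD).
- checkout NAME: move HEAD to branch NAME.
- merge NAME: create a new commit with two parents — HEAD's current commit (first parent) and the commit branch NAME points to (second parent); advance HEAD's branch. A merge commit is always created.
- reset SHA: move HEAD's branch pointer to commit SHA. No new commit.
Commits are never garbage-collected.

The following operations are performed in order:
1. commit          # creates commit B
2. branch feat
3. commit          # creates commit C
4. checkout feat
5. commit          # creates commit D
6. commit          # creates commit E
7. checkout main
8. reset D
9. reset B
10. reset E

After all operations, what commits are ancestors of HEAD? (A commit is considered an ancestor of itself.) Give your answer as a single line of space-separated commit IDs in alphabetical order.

Answer: A B D E

Derivation:
After op 1 (commit): HEAD=main@B [main=B]
After op 2 (branch): HEAD=main@B [feat=B main=B]
After op 3 (commit): HEAD=main@C [feat=B main=C]
After op 4 (checkout): HEAD=feat@B [feat=B main=C]
After op 5 (commit): HEAD=feat@D [feat=D main=C]
After op 6 (commit): HEAD=feat@E [feat=E main=C]
After op 7 (checkout): HEAD=main@C [feat=E main=C]
After op 8 (reset): HEAD=main@D [feat=E main=D]
After op 9 (reset): HEAD=main@B [feat=E main=B]
After op 10 (reset): HEAD=main@E [feat=E main=E]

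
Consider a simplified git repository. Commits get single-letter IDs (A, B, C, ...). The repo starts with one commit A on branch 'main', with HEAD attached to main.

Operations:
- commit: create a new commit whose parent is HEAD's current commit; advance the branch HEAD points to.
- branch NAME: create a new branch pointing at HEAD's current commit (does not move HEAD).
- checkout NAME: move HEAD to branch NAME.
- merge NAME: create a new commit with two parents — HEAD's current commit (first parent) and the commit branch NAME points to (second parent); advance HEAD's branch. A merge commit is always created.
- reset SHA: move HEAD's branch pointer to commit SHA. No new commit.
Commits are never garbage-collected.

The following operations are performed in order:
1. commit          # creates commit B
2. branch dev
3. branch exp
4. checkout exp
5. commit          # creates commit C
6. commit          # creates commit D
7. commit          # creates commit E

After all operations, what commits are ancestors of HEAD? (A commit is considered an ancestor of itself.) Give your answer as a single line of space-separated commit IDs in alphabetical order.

Answer: A B C D E

Derivation:
After op 1 (commit): HEAD=main@B [main=B]
After op 2 (branch): HEAD=main@B [dev=B main=B]
After op 3 (branch): HEAD=main@B [dev=B exp=B main=B]
After op 4 (checkout): HEAD=exp@B [dev=B exp=B main=B]
After op 5 (commit): HEAD=exp@C [dev=B exp=C main=B]
After op 6 (commit): HEAD=exp@D [dev=B exp=D main=B]
After op 7 (commit): HEAD=exp@E [dev=B exp=E main=B]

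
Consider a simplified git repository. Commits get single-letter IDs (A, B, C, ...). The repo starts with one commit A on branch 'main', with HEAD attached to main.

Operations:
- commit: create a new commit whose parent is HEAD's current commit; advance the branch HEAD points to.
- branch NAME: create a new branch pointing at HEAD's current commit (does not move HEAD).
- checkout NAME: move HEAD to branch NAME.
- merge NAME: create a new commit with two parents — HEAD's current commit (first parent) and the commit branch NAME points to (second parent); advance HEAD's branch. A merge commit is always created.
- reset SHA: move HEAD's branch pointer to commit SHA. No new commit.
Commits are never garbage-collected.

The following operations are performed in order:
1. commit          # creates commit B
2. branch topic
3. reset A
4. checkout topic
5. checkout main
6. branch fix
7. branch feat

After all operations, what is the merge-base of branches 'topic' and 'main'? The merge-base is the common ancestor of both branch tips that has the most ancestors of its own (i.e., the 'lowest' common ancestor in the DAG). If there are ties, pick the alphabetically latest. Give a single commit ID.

Answer: A

Derivation:
After op 1 (commit): HEAD=main@B [main=B]
After op 2 (branch): HEAD=main@B [main=B topic=B]
After op 3 (reset): HEAD=main@A [main=A topic=B]
After op 4 (checkout): HEAD=topic@B [main=A topic=B]
After op 5 (checkout): HEAD=main@A [main=A topic=B]
After op 6 (branch): HEAD=main@A [fix=A main=A topic=B]
After op 7 (branch): HEAD=main@A [feat=A fix=A main=A topic=B]
ancestors(topic=B): ['A', 'B']
ancestors(main=A): ['A']
common: ['A']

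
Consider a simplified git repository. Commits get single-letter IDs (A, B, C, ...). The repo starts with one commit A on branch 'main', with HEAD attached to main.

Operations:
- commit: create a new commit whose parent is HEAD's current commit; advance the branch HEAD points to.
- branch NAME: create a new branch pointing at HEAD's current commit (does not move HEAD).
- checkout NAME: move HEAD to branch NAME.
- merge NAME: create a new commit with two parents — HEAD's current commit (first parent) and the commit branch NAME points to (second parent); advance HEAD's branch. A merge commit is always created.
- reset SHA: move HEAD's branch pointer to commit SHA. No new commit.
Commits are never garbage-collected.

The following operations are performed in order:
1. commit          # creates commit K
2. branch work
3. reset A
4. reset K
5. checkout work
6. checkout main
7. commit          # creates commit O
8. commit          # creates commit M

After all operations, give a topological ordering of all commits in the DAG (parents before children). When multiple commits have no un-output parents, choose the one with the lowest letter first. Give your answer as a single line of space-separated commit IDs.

After op 1 (commit): HEAD=main@K [main=K]
After op 2 (branch): HEAD=main@K [main=K work=K]
After op 3 (reset): HEAD=main@A [main=A work=K]
After op 4 (reset): HEAD=main@K [main=K work=K]
After op 5 (checkout): HEAD=work@K [main=K work=K]
After op 6 (checkout): HEAD=main@K [main=K work=K]
After op 7 (commit): HEAD=main@O [main=O work=K]
After op 8 (commit): HEAD=main@M [main=M work=K]
commit A: parents=[]
commit K: parents=['A']
commit M: parents=['O']
commit O: parents=['K']

Answer: A K O M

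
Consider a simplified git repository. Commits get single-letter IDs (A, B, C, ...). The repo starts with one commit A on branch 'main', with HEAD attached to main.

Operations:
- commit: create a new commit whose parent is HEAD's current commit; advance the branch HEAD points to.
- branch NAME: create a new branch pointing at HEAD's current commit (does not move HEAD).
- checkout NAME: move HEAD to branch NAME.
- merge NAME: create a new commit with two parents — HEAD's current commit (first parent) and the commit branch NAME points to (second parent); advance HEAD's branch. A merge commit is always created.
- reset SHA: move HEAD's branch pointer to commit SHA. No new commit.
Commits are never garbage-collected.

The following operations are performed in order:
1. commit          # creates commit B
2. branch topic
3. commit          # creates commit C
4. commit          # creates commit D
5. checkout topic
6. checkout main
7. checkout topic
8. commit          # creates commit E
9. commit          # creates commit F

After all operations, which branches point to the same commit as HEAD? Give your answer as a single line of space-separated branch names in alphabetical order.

Answer: topic

Derivation:
After op 1 (commit): HEAD=main@B [main=B]
After op 2 (branch): HEAD=main@B [main=B topic=B]
After op 3 (commit): HEAD=main@C [main=C topic=B]
After op 4 (commit): HEAD=main@D [main=D topic=B]
After op 5 (checkout): HEAD=topic@B [main=D topic=B]
After op 6 (checkout): HEAD=main@D [main=D topic=B]
After op 7 (checkout): HEAD=topic@B [main=D topic=B]
After op 8 (commit): HEAD=topic@E [main=D topic=E]
After op 9 (commit): HEAD=topic@F [main=D topic=F]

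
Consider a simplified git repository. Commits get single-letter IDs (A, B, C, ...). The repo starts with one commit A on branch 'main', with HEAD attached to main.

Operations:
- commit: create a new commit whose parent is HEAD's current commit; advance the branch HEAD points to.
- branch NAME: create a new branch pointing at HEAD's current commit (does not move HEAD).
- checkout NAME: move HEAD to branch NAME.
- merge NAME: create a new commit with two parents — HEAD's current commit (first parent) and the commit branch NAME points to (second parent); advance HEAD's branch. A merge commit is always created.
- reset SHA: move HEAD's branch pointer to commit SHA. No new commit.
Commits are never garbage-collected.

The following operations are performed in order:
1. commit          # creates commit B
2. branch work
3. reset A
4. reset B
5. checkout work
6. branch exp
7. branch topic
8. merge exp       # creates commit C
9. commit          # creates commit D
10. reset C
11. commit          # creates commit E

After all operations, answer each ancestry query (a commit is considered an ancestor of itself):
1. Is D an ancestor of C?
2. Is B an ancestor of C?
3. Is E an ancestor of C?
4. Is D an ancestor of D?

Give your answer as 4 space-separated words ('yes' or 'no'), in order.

After op 1 (commit): HEAD=main@B [main=B]
After op 2 (branch): HEAD=main@B [main=B work=B]
After op 3 (reset): HEAD=main@A [main=A work=B]
After op 4 (reset): HEAD=main@B [main=B work=B]
After op 5 (checkout): HEAD=work@B [main=B work=B]
After op 6 (branch): HEAD=work@B [exp=B main=B work=B]
After op 7 (branch): HEAD=work@B [exp=B main=B topic=B work=B]
After op 8 (merge): HEAD=work@C [exp=B main=B topic=B work=C]
After op 9 (commit): HEAD=work@D [exp=B main=B topic=B work=D]
After op 10 (reset): HEAD=work@C [exp=B main=B topic=B work=C]
After op 11 (commit): HEAD=work@E [exp=B main=B topic=B work=E]
ancestors(C) = {A,B,C}; D in? no
ancestors(C) = {A,B,C}; B in? yes
ancestors(C) = {A,B,C}; E in? no
ancestors(D) = {A,B,C,D}; D in? yes

Answer: no yes no yes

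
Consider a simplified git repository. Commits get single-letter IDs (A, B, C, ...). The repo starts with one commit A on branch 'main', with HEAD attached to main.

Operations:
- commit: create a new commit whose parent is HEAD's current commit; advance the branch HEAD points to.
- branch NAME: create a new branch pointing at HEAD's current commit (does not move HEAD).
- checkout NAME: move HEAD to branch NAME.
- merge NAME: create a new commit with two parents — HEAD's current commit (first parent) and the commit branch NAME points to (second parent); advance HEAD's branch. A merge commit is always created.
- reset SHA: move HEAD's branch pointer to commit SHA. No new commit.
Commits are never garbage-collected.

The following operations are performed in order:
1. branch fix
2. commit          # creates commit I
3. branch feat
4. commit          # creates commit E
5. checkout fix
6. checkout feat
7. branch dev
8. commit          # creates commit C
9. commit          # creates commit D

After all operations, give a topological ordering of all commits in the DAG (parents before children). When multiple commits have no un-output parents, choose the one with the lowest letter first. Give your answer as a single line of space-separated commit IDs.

After op 1 (branch): HEAD=main@A [fix=A main=A]
After op 2 (commit): HEAD=main@I [fix=A main=I]
After op 3 (branch): HEAD=main@I [feat=I fix=A main=I]
After op 4 (commit): HEAD=main@E [feat=I fix=A main=E]
After op 5 (checkout): HEAD=fix@A [feat=I fix=A main=E]
After op 6 (checkout): HEAD=feat@I [feat=I fix=A main=E]
After op 7 (branch): HEAD=feat@I [dev=I feat=I fix=A main=E]
After op 8 (commit): HEAD=feat@C [dev=I feat=C fix=A main=E]
After op 9 (commit): HEAD=feat@D [dev=I feat=D fix=A main=E]
commit A: parents=[]
commit C: parents=['I']
commit D: parents=['C']
commit E: parents=['I']
commit I: parents=['A']

Answer: A I C D E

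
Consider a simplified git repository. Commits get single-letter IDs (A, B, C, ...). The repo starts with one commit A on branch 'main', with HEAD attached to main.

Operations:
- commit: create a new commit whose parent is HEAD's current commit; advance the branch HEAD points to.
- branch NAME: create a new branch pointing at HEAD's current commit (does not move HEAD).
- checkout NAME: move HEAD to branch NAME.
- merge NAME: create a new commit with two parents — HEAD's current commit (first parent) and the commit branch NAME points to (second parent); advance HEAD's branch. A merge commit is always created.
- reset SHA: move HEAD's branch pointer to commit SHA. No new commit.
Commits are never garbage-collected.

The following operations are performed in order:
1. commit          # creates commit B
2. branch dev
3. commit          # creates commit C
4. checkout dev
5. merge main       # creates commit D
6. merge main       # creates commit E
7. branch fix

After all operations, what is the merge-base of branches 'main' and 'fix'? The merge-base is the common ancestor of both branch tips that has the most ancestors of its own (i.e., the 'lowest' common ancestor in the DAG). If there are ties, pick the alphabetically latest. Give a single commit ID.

Answer: C

Derivation:
After op 1 (commit): HEAD=main@B [main=B]
After op 2 (branch): HEAD=main@B [dev=B main=B]
After op 3 (commit): HEAD=main@C [dev=B main=C]
After op 4 (checkout): HEAD=dev@B [dev=B main=C]
After op 5 (merge): HEAD=dev@D [dev=D main=C]
After op 6 (merge): HEAD=dev@E [dev=E main=C]
After op 7 (branch): HEAD=dev@E [dev=E fix=E main=C]
ancestors(main=C): ['A', 'B', 'C']
ancestors(fix=E): ['A', 'B', 'C', 'D', 'E']
common: ['A', 'B', 'C']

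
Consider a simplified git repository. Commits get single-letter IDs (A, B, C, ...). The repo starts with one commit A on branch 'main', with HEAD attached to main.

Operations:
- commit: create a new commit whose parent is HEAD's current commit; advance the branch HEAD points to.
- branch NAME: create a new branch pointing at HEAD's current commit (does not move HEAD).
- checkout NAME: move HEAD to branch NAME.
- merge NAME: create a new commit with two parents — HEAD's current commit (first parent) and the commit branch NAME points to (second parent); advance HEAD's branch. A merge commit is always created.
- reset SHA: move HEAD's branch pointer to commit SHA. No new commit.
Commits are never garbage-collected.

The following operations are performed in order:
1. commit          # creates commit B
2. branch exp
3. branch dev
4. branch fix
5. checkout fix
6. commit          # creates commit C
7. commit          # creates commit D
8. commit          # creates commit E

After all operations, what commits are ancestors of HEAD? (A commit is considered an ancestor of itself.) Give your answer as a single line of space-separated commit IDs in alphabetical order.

After op 1 (commit): HEAD=main@B [main=B]
After op 2 (branch): HEAD=main@B [exp=B main=B]
After op 3 (branch): HEAD=main@B [dev=B exp=B main=B]
After op 4 (branch): HEAD=main@B [dev=B exp=B fix=B main=B]
After op 5 (checkout): HEAD=fix@B [dev=B exp=B fix=B main=B]
After op 6 (commit): HEAD=fix@C [dev=B exp=B fix=C main=B]
After op 7 (commit): HEAD=fix@D [dev=B exp=B fix=D main=B]
After op 8 (commit): HEAD=fix@E [dev=B exp=B fix=E main=B]

Answer: A B C D E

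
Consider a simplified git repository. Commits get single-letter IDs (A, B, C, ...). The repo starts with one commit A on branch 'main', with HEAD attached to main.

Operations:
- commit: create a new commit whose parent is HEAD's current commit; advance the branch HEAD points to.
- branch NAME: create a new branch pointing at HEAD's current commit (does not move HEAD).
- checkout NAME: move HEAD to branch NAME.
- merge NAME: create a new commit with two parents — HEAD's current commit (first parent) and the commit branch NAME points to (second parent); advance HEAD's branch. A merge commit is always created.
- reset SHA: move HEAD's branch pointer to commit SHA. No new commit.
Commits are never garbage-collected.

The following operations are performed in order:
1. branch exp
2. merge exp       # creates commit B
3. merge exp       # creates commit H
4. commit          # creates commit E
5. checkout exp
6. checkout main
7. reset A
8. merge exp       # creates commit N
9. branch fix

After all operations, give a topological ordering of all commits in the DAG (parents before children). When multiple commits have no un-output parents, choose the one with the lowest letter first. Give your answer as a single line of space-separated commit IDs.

After op 1 (branch): HEAD=main@A [exp=A main=A]
After op 2 (merge): HEAD=main@B [exp=A main=B]
After op 3 (merge): HEAD=main@H [exp=A main=H]
After op 4 (commit): HEAD=main@E [exp=A main=E]
After op 5 (checkout): HEAD=exp@A [exp=A main=E]
After op 6 (checkout): HEAD=main@E [exp=A main=E]
After op 7 (reset): HEAD=main@A [exp=A main=A]
After op 8 (merge): HEAD=main@N [exp=A main=N]
After op 9 (branch): HEAD=main@N [exp=A fix=N main=N]
commit A: parents=[]
commit B: parents=['A', 'A']
commit E: parents=['H']
commit H: parents=['B', 'A']
commit N: parents=['A', 'A']

Answer: A B H E N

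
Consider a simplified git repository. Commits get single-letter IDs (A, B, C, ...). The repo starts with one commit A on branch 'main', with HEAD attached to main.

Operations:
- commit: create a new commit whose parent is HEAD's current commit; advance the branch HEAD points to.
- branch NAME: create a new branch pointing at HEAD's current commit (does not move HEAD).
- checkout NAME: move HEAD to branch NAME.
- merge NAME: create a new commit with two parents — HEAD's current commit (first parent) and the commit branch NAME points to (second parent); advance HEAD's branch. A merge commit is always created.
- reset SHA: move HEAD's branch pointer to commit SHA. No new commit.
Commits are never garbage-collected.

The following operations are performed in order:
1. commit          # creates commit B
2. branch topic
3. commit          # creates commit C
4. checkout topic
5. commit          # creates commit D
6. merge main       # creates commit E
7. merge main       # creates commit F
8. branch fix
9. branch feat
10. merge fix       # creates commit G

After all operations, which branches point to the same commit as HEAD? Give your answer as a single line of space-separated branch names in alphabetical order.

Answer: topic

Derivation:
After op 1 (commit): HEAD=main@B [main=B]
After op 2 (branch): HEAD=main@B [main=B topic=B]
After op 3 (commit): HEAD=main@C [main=C topic=B]
After op 4 (checkout): HEAD=topic@B [main=C topic=B]
After op 5 (commit): HEAD=topic@D [main=C topic=D]
After op 6 (merge): HEAD=topic@E [main=C topic=E]
After op 7 (merge): HEAD=topic@F [main=C topic=F]
After op 8 (branch): HEAD=topic@F [fix=F main=C topic=F]
After op 9 (branch): HEAD=topic@F [feat=F fix=F main=C topic=F]
After op 10 (merge): HEAD=topic@G [feat=F fix=F main=C topic=G]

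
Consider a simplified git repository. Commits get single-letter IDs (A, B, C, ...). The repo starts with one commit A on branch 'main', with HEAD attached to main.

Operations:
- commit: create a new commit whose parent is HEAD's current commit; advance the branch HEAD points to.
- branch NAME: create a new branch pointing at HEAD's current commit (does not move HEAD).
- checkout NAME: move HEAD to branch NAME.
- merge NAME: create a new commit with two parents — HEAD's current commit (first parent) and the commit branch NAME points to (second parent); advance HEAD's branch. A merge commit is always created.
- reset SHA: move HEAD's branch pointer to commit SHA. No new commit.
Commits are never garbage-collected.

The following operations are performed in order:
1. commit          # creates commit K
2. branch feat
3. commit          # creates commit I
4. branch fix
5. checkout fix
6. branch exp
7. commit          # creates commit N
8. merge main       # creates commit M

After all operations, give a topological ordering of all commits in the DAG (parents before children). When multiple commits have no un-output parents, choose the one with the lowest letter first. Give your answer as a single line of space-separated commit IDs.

After op 1 (commit): HEAD=main@K [main=K]
After op 2 (branch): HEAD=main@K [feat=K main=K]
After op 3 (commit): HEAD=main@I [feat=K main=I]
After op 4 (branch): HEAD=main@I [feat=K fix=I main=I]
After op 5 (checkout): HEAD=fix@I [feat=K fix=I main=I]
After op 6 (branch): HEAD=fix@I [exp=I feat=K fix=I main=I]
After op 7 (commit): HEAD=fix@N [exp=I feat=K fix=N main=I]
After op 8 (merge): HEAD=fix@M [exp=I feat=K fix=M main=I]
commit A: parents=[]
commit I: parents=['K']
commit K: parents=['A']
commit M: parents=['N', 'I']
commit N: parents=['I']

Answer: A K I N M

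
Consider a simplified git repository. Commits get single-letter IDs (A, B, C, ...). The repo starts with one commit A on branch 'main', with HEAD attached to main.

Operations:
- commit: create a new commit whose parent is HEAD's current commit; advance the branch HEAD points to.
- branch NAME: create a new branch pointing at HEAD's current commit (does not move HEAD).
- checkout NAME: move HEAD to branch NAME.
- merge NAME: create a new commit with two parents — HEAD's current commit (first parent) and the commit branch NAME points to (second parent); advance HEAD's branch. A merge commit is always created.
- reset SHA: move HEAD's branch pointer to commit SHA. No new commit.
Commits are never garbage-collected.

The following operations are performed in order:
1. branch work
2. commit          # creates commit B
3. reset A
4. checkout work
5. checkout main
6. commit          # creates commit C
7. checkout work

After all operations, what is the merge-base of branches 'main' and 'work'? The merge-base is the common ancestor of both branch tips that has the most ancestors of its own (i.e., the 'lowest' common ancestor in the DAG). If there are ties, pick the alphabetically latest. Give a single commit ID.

After op 1 (branch): HEAD=main@A [main=A work=A]
After op 2 (commit): HEAD=main@B [main=B work=A]
After op 3 (reset): HEAD=main@A [main=A work=A]
After op 4 (checkout): HEAD=work@A [main=A work=A]
After op 5 (checkout): HEAD=main@A [main=A work=A]
After op 6 (commit): HEAD=main@C [main=C work=A]
After op 7 (checkout): HEAD=work@A [main=C work=A]
ancestors(main=C): ['A', 'C']
ancestors(work=A): ['A']
common: ['A']

Answer: A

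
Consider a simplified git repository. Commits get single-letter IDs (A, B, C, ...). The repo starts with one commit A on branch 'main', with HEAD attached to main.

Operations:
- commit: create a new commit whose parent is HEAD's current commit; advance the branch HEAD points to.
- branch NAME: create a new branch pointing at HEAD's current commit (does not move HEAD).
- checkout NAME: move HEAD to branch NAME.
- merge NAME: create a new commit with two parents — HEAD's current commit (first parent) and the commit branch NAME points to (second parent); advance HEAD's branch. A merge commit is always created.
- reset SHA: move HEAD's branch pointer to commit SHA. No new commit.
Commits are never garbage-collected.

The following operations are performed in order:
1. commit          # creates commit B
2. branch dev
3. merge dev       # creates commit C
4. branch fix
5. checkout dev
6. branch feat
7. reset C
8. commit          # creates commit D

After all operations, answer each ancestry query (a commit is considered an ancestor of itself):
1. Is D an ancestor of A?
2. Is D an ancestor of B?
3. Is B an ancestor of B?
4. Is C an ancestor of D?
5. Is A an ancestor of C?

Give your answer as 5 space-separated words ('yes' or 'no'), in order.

After op 1 (commit): HEAD=main@B [main=B]
After op 2 (branch): HEAD=main@B [dev=B main=B]
After op 3 (merge): HEAD=main@C [dev=B main=C]
After op 4 (branch): HEAD=main@C [dev=B fix=C main=C]
After op 5 (checkout): HEAD=dev@B [dev=B fix=C main=C]
After op 6 (branch): HEAD=dev@B [dev=B feat=B fix=C main=C]
After op 7 (reset): HEAD=dev@C [dev=C feat=B fix=C main=C]
After op 8 (commit): HEAD=dev@D [dev=D feat=B fix=C main=C]
ancestors(A) = {A}; D in? no
ancestors(B) = {A,B}; D in? no
ancestors(B) = {A,B}; B in? yes
ancestors(D) = {A,B,C,D}; C in? yes
ancestors(C) = {A,B,C}; A in? yes

Answer: no no yes yes yes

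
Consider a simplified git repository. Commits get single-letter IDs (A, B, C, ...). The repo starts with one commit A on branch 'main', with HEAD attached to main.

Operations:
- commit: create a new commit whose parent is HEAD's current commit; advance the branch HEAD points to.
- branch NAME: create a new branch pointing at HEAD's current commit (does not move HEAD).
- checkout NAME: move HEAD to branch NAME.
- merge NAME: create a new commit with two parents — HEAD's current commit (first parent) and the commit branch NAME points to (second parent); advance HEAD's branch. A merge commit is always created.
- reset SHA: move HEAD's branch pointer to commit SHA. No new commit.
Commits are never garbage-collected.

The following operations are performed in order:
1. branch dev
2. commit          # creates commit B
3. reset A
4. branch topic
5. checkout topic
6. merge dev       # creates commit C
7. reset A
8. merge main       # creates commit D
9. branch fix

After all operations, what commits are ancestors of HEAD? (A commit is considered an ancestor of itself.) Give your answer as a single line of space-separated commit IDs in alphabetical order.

After op 1 (branch): HEAD=main@A [dev=A main=A]
After op 2 (commit): HEAD=main@B [dev=A main=B]
After op 3 (reset): HEAD=main@A [dev=A main=A]
After op 4 (branch): HEAD=main@A [dev=A main=A topic=A]
After op 5 (checkout): HEAD=topic@A [dev=A main=A topic=A]
After op 6 (merge): HEAD=topic@C [dev=A main=A topic=C]
After op 7 (reset): HEAD=topic@A [dev=A main=A topic=A]
After op 8 (merge): HEAD=topic@D [dev=A main=A topic=D]
After op 9 (branch): HEAD=topic@D [dev=A fix=D main=A topic=D]

Answer: A D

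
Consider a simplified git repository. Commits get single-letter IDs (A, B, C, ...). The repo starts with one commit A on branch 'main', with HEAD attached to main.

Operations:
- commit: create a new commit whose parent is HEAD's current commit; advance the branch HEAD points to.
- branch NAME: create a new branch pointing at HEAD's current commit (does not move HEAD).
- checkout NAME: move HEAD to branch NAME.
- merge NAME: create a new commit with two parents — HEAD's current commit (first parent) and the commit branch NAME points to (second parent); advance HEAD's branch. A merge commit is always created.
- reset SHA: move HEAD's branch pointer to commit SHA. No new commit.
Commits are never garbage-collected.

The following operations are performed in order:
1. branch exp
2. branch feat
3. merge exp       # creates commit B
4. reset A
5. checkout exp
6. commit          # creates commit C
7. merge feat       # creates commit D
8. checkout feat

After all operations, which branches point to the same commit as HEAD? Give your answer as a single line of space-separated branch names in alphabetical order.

Answer: feat main

Derivation:
After op 1 (branch): HEAD=main@A [exp=A main=A]
After op 2 (branch): HEAD=main@A [exp=A feat=A main=A]
After op 3 (merge): HEAD=main@B [exp=A feat=A main=B]
After op 4 (reset): HEAD=main@A [exp=A feat=A main=A]
After op 5 (checkout): HEAD=exp@A [exp=A feat=A main=A]
After op 6 (commit): HEAD=exp@C [exp=C feat=A main=A]
After op 7 (merge): HEAD=exp@D [exp=D feat=A main=A]
After op 8 (checkout): HEAD=feat@A [exp=D feat=A main=A]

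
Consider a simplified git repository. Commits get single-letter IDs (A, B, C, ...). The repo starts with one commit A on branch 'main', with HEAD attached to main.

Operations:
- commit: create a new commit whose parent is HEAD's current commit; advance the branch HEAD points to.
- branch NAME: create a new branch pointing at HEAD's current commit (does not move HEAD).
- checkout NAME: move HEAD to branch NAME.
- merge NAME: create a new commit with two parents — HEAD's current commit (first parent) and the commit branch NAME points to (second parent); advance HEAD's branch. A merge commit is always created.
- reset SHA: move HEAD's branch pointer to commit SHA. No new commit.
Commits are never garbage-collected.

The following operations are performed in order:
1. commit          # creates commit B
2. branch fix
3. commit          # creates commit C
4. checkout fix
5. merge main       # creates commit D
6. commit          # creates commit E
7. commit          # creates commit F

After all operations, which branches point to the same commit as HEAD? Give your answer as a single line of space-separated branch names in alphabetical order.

Answer: fix

Derivation:
After op 1 (commit): HEAD=main@B [main=B]
After op 2 (branch): HEAD=main@B [fix=B main=B]
After op 3 (commit): HEAD=main@C [fix=B main=C]
After op 4 (checkout): HEAD=fix@B [fix=B main=C]
After op 5 (merge): HEAD=fix@D [fix=D main=C]
After op 6 (commit): HEAD=fix@E [fix=E main=C]
After op 7 (commit): HEAD=fix@F [fix=F main=C]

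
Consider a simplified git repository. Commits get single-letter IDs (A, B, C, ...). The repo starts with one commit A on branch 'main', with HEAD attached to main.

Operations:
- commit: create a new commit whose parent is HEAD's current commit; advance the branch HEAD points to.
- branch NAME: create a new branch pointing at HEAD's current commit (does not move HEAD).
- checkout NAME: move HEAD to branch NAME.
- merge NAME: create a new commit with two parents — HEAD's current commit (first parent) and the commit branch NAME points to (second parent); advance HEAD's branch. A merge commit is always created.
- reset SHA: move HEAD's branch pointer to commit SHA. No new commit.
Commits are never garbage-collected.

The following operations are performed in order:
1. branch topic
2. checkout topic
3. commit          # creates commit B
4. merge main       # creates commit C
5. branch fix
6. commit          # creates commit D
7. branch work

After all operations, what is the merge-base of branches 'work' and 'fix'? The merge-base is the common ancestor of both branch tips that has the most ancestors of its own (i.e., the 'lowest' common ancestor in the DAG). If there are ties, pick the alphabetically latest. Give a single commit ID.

Answer: C

Derivation:
After op 1 (branch): HEAD=main@A [main=A topic=A]
After op 2 (checkout): HEAD=topic@A [main=A topic=A]
After op 3 (commit): HEAD=topic@B [main=A topic=B]
After op 4 (merge): HEAD=topic@C [main=A topic=C]
After op 5 (branch): HEAD=topic@C [fix=C main=A topic=C]
After op 6 (commit): HEAD=topic@D [fix=C main=A topic=D]
After op 7 (branch): HEAD=topic@D [fix=C main=A topic=D work=D]
ancestors(work=D): ['A', 'B', 'C', 'D']
ancestors(fix=C): ['A', 'B', 'C']
common: ['A', 'B', 'C']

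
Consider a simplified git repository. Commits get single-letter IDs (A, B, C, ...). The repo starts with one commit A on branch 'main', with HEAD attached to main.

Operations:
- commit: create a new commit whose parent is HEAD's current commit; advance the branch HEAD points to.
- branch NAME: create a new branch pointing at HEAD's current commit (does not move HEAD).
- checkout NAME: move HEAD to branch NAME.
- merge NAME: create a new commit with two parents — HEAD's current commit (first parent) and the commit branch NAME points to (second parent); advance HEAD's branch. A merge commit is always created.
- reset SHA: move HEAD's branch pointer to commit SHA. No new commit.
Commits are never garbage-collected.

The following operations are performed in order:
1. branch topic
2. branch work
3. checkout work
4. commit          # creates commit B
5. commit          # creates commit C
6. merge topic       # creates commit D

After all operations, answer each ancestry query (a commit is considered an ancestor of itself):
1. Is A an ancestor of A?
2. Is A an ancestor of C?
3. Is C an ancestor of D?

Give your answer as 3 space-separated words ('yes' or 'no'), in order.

Answer: yes yes yes

Derivation:
After op 1 (branch): HEAD=main@A [main=A topic=A]
After op 2 (branch): HEAD=main@A [main=A topic=A work=A]
After op 3 (checkout): HEAD=work@A [main=A topic=A work=A]
After op 4 (commit): HEAD=work@B [main=A topic=A work=B]
After op 5 (commit): HEAD=work@C [main=A topic=A work=C]
After op 6 (merge): HEAD=work@D [main=A topic=A work=D]
ancestors(A) = {A}; A in? yes
ancestors(C) = {A,B,C}; A in? yes
ancestors(D) = {A,B,C,D}; C in? yes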